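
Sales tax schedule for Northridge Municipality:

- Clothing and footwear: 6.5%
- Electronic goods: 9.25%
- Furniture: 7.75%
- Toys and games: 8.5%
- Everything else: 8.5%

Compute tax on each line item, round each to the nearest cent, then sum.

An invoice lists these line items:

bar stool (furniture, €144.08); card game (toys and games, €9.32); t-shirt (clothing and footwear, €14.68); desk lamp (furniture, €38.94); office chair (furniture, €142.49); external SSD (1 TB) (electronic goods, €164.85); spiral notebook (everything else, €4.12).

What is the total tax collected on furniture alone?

€25.23

Bar stool €144.08: furniture → 7.75% → €11.17
Desk lamp €38.94: furniture → 7.75% → €3.02
Office chair €142.49: furniture → 7.75% → €11.04
Tax on furniture = €11.17 + €3.02 + €11.04 = €25.23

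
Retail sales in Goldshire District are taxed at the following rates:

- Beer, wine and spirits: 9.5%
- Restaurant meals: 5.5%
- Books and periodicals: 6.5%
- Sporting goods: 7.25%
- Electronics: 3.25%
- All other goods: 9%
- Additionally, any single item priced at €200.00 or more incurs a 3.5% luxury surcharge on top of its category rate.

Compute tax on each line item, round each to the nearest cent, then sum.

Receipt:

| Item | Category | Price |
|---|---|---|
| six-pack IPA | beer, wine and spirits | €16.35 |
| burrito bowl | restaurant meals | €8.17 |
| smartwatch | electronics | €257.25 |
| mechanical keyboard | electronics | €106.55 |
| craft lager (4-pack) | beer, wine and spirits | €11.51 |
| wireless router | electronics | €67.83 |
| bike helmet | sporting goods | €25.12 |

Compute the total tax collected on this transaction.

Six-pack IPA €16.35: beer, wine and spirits → 9.5% → €1.55
Burrito bowl €8.17: restaurant meals → 5.5% → €0.45
Smartwatch €257.25: electronics → 3.25% + 3.5% surcharge = 6.75% → €17.36
Mechanical keyboard €106.55: electronics → 3.25% → €3.46
Craft lager (4-pack) €11.51: beer, wine and spirits → 9.5% → €1.09
Wireless router €67.83: electronics → 3.25% → €2.20
Bike helmet €25.12: sporting goods → 7.25% → €1.82
Total tax = €1.55 + €0.45 + €17.36 + €3.46 + €1.09 + €2.20 + €1.82 = €27.93

€27.93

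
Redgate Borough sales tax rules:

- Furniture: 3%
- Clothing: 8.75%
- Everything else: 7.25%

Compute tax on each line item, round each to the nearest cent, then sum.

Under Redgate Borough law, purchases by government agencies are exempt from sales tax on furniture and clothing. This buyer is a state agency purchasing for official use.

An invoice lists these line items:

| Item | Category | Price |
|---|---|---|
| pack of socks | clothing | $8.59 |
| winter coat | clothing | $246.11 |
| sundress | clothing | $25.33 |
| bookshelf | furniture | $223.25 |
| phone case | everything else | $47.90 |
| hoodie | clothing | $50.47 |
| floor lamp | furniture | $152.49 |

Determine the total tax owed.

Pack of socks $8.59: clothing, buyer-exempt → 0% → $0.00
Winter coat $246.11: clothing, buyer-exempt → 0% → $0.00
Sundress $25.33: clothing, buyer-exempt → 0% → $0.00
Bookshelf $223.25: furniture, buyer-exempt → 0% → $0.00
Phone case $47.90: everything else → 7.25% → $3.47
Hoodie $50.47: clothing, buyer-exempt → 0% → $0.00
Floor lamp $152.49: furniture, buyer-exempt → 0% → $0.00
Total tax = $3.47

$3.47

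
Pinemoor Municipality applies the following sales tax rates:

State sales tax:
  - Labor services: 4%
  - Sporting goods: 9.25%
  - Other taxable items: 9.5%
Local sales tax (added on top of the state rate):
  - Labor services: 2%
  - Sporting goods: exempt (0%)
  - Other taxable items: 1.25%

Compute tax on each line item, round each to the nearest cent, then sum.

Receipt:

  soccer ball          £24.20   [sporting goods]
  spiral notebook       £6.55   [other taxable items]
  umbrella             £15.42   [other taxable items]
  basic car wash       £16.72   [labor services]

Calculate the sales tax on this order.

Soccer ball £24.20: sporting goods → 9.25% + 0% local = 9.25% → £2.24
Spiral notebook £6.55: other taxable items → 9.5% + 1.25% local = 10.75% → £0.70
Umbrella £15.42: other taxable items → 9.5% + 1.25% local = 10.75% → £1.66
Basic car wash £16.72: labor services → 4% + 2% local = 6% → £1.00
Total tax = £2.24 + £0.70 + £1.66 + £1.00 = £5.60

£5.60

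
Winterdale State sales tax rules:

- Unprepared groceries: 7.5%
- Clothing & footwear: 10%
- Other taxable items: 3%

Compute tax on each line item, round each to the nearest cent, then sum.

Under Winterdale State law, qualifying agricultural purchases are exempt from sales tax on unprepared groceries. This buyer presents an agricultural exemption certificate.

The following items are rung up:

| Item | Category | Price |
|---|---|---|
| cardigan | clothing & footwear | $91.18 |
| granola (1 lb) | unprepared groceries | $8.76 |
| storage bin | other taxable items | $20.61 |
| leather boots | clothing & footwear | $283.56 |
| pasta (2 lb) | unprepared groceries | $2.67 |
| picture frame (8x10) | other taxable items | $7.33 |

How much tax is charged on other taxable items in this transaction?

$0.84

Storage bin $20.61: other taxable items → 3% → $0.62
Picture frame (8x10) $7.33: other taxable items → 3% → $0.22
Tax on other taxable items = $0.62 + $0.22 = $0.84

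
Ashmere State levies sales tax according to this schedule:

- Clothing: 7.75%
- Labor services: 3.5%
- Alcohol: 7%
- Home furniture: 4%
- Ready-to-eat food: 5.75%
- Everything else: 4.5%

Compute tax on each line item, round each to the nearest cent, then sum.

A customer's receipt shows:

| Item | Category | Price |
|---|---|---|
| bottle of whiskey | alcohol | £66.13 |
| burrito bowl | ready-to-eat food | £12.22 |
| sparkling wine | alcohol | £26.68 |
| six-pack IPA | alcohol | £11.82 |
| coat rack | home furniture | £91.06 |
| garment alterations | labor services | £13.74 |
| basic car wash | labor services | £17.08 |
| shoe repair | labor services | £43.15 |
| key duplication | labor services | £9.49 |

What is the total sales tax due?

Bottle of whiskey £66.13: alcohol → 7% → £4.63
Burrito bowl £12.22: ready-to-eat food → 5.75% → £0.70
Sparkling wine £26.68: alcohol → 7% → £1.87
Six-pack IPA £11.82: alcohol → 7% → £0.83
Coat rack £91.06: home furniture → 4% → £3.64
Garment alterations £13.74: labor services → 3.5% → £0.48
Basic car wash £17.08: labor services → 3.5% → £0.60
Shoe repair £43.15: labor services → 3.5% → £1.51
Key duplication £9.49: labor services → 3.5% → £0.33
Total tax = £4.63 + £0.70 + £1.87 + £0.83 + £3.64 + £0.48 + £0.60 + £1.51 + £0.33 = £14.59

£14.59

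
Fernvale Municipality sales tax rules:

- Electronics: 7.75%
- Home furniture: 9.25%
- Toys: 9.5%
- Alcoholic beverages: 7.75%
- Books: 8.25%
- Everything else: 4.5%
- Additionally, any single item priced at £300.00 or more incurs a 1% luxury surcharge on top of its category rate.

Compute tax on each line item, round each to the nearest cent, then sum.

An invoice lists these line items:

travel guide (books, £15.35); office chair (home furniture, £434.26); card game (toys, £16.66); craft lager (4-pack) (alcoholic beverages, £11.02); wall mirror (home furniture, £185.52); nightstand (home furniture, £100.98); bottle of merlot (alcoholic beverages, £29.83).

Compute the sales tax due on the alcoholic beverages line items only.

£3.16

Craft lager (4-pack) £11.02: alcoholic beverages → 7.75% → £0.85
Bottle of merlot £29.83: alcoholic beverages → 7.75% → £2.31
Tax on alcoholic beverages = £0.85 + £2.31 = £3.16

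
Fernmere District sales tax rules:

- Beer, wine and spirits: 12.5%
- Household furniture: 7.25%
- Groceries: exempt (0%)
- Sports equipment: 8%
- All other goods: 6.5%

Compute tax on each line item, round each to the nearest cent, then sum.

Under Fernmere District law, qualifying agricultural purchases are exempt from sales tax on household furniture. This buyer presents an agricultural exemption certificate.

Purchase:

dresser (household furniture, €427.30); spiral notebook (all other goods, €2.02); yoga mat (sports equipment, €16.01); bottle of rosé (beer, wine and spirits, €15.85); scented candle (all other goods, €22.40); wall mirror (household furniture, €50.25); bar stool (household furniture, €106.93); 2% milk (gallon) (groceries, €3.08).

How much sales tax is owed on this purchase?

Dresser €427.30: household furniture, buyer-exempt → 0% → €0.00
Spiral notebook €2.02: all other goods → 6.5% → €0.13
Yoga mat €16.01: sports equipment → 8% → €1.28
Bottle of rosé €15.85: beer, wine and spirits → 12.5% → €1.98
Scented candle €22.40: all other goods → 6.5% → €1.46
Wall mirror €50.25: household furniture, buyer-exempt → 0% → €0.00
Bar stool €106.93: household furniture, buyer-exempt → 0% → €0.00
2% milk (gallon) €3.08: groceries → 0% → €0.00
Total tax = €0.13 + €1.28 + €1.98 + €1.46 = €4.85

€4.85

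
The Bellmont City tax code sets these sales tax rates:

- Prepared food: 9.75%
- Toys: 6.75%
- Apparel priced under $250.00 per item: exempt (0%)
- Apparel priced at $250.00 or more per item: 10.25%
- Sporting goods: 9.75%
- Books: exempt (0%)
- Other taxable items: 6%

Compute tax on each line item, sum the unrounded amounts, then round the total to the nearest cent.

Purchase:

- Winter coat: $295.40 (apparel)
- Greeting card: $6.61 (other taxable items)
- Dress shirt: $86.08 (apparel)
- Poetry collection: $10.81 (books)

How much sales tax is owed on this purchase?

Winter coat $295.40: apparel, $250.00 or more → 10.25% → $30.2785
Greeting card $6.61: other taxable items → 6% → $0.3966
Dress shirt $86.08: apparel, under $250.00 → 0% → $0.00
Poetry collection $10.81: books → 0% → $0.00
Unrounded tax sum = $30.6751 → $30.68

$30.68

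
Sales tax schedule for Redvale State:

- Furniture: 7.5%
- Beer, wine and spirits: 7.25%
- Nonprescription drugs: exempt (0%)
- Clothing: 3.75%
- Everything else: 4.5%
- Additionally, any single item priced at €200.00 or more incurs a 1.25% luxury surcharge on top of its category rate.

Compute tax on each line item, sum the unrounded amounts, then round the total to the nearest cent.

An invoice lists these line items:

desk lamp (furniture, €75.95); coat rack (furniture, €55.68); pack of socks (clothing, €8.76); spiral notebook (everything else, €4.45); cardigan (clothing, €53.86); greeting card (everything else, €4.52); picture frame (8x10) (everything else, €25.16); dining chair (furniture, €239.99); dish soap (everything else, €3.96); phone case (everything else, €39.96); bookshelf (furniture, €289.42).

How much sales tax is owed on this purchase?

Desk lamp €75.95: furniture → 7.5% → €5.69625
Coat rack €55.68: furniture → 7.5% → €4.176
Pack of socks €8.76: clothing → 3.75% → €0.3285
Spiral notebook €4.45: everything else → 4.5% → €0.20025
Cardigan €53.86: clothing → 3.75% → €2.01975
Greeting card €4.52: everything else → 4.5% → €0.2034
Picture frame (8x10) €25.16: everything else → 4.5% → €1.1322
Dining chair €239.99: furniture → 7.5% + 1.25% surcharge = 8.75% → €20.999125
Dish soap €3.96: everything else → 4.5% → €0.1782
Phone case €39.96: everything else → 4.5% → €1.7982
Bookshelf €289.42: furniture → 7.5% + 1.25% surcharge = 8.75% → €25.32425
Unrounded tax sum = €62.056125 → €62.06

€62.06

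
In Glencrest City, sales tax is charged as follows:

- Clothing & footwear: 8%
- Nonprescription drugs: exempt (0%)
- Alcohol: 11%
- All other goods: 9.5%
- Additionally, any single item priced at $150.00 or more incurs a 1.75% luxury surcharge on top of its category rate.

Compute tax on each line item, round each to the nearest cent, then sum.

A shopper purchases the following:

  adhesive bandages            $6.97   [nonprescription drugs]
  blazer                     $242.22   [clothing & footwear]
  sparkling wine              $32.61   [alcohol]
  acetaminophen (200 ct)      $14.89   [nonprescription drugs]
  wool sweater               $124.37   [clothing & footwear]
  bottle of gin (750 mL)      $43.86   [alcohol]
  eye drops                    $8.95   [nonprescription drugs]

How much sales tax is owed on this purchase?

$41.98

Adhesive bandages $6.97: nonprescription drugs → 0% → $0.00
Blazer $242.22: clothing & footwear → 8% + 1.75% surcharge = 9.75% → $23.62
Sparkling wine $32.61: alcohol → 11% → $3.59
Acetaminophen (200 ct) $14.89: nonprescription drugs → 0% → $0.00
Wool sweater $124.37: clothing & footwear → 8% → $9.95
Bottle of gin (750 mL) $43.86: alcohol → 11% → $4.82
Eye drops $8.95: nonprescription drugs → 0% → $0.00
Total tax = $23.62 + $3.59 + $9.95 + $4.82 = $41.98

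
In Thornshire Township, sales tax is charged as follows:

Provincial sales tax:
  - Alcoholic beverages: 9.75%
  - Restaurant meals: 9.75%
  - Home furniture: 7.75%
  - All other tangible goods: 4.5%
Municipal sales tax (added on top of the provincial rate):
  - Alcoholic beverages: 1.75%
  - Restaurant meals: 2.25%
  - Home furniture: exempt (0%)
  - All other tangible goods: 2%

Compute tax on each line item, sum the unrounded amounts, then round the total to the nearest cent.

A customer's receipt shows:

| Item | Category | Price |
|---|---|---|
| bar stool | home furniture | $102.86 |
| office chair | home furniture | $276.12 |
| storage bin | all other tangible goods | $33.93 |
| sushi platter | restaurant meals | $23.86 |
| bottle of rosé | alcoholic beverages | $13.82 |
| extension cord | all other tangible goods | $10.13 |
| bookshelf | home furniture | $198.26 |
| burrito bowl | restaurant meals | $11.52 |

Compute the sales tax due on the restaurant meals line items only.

$4.25

Sushi platter $23.86: restaurant meals → 9.75% + 2.25% municipal = 12% → $2.8632
Burrito bowl $11.52: restaurant meals → 9.75% + 2.25% municipal = 12% → $1.3824
Tax on restaurant meals: unrounded sum = $4.2456 → $4.25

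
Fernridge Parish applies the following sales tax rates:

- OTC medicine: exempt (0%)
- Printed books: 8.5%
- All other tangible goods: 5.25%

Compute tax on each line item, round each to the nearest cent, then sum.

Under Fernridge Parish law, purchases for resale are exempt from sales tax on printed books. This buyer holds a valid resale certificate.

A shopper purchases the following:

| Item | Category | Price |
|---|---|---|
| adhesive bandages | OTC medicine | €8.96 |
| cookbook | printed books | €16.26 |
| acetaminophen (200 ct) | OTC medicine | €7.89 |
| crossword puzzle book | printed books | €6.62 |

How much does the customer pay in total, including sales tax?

€39.73

Adhesive bandages €8.96: OTC medicine → 0% → €0.00
Cookbook €16.26: printed books, buyer-exempt → 0% → €0.00
Acetaminophen (200 ct) €7.89: OTC medicine → 0% → €0.00
Crossword puzzle book €6.62: printed books, buyer-exempt → 0% → €0.00
Subtotal = €39.73; tax = €0.00; total due = €39.73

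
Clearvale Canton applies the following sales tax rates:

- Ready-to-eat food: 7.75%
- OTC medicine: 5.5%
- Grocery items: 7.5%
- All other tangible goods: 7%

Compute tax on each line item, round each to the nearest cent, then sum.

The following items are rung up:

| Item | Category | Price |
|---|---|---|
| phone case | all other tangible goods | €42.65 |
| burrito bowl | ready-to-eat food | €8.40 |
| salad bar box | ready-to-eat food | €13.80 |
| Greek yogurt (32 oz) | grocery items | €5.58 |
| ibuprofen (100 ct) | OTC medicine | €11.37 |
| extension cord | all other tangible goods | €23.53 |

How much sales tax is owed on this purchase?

Phone case €42.65: all other tangible goods → 7% → €2.99
Burrito bowl €8.40: ready-to-eat food → 7.75% → €0.65
Salad bar box €13.80: ready-to-eat food → 7.75% → €1.07
Greek yogurt (32 oz) €5.58: grocery items → 7.5% → €0.42
Ibuprofen (100 ct) €11.37: OTC medicine → 5.5% → €0.63
Extension cord €23.53: all other tangible goods → 7% → €1.65
Total tax = €2.99 + €0.65 + €1.07 + €0.42 + €0.63 + €1.65 = €7.41

€7.41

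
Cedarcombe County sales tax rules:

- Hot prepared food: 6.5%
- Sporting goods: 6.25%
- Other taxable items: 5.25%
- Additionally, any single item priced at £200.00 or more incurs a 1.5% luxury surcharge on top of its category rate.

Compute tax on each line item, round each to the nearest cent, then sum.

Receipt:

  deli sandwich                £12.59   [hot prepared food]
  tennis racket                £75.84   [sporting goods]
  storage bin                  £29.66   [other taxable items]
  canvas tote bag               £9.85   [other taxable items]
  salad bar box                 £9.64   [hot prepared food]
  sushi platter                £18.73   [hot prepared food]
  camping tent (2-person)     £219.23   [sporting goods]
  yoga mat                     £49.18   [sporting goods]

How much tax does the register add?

Deli sandwich £12.59: hot prepared food → 6.5% → £0.82
Tennis racket £75.84: sporting goods → 6.25% → £4.74
Storage bin £29.66: other taxable items → 5.25% → £1.56
Canvas tote bag £9.85: other taxable items → 5.25% → £0.52
Salad bar box £9.64: hot prepared food → 6.5% → £0.63
Sushi platter £18.73: hot prepared food → 6.5% → £1.22
Camping tent (2-person) £219.23: sporting goods → 6.25% + 1.5% surcharge = 7.75% → £16.99
Yoga mat £49.18: sporting goods → 6.25% → £3.07
Total tax = £0.82 + £4.74 + £1.56 + £0.52 + £0.63 + £1.22 + £16.99 + £3.07 = £29.55

£29.55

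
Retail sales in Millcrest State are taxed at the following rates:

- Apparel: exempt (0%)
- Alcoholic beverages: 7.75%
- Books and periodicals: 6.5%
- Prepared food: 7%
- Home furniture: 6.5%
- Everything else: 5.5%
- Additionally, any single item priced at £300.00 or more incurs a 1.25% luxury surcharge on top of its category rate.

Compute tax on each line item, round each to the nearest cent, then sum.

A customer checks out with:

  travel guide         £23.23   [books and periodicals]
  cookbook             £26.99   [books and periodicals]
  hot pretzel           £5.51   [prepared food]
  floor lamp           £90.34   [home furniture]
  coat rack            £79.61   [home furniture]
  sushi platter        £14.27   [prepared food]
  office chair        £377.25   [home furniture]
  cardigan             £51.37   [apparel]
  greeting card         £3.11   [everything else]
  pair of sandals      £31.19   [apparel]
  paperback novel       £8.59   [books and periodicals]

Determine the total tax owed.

Travel guide £23.23: books and periodicals → 6.5% → £1.51
Cookbook £26.99: books and periodicals → 6.5% → £1.75
Hot pretzel £5.51: prepared food → 7% → £0.39
Floor lamp £90.34: home furniture → 6.5% → £5.87
Coat rack £79.61: home furniture → 6.5% → £5.17
Sushi platter £14.27: prepared food → 7% → £1.00
Office chair £377.25: home furniture → 6.5% + 1.25% surcharge = 7.75% → £29.24
Cardigan £51.37: apparel → 0% → £0.00
Greeting card £3.11: everything else → 5.5% → £0.17
Pair of sandals £31.19: apparel → 0% → £0.00
Paperback novel £8.59: books and periodicals → 6.5% → £0.56
Total tax = £1.51 + £1.75 + £0.39 + £5.87 + £5.17 + £1.00 + £29.24 + £0.17 + £0.56 = £45.66

£45.66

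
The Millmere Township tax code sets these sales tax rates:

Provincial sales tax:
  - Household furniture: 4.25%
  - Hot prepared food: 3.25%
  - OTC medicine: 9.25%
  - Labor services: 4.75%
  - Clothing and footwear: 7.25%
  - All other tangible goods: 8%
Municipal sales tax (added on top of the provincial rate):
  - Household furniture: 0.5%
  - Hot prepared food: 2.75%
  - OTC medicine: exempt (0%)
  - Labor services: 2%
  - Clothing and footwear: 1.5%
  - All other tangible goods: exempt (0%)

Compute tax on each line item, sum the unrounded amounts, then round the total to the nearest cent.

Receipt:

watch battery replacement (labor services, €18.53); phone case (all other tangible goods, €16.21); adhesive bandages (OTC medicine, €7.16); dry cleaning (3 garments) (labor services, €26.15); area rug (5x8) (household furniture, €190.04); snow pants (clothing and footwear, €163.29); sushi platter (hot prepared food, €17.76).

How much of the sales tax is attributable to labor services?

€3.02

Watch battery replacement €18.53: labor services → 4.75% + 2% municipal = 6.75% → €1.250775
Dry cleaning (3 garments) €26.15: labor services → 4.75% + 2% municipal = 6.75% → €1.765125
Tax on labor services: unrounded sum = €3.0159 → €3.02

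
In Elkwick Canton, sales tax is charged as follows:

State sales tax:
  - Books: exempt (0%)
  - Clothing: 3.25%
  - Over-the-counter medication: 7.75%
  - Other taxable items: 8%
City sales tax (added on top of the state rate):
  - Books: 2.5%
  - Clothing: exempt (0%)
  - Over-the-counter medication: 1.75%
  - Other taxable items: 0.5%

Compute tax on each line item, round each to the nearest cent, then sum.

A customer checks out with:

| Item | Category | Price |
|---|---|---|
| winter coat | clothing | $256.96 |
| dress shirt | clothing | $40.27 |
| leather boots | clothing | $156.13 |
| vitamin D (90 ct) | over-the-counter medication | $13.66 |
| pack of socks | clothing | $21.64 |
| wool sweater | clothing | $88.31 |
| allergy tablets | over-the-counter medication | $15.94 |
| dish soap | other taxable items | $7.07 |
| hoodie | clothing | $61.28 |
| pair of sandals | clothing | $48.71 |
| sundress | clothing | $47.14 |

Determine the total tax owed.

Winter coat $256.96: clothing → 3.25% + 0% city = 3.25% → $8.35
Dress shirt $40.27: clothing → 3.25% + 0% city = 3.25% → $1.31
Leather boots $156.13: clothing → 3.25% + 0% city = 3.25% → $5.07
Vitamin D (90 ct) $13.66: over-the-counter medication → 7.75% + 1.75% city = 9.5% → $1.30
Pack of socks $21.64: clothing → 3.25% + 0% city = 3.25% → $0.70
Wool sweater $88.31: clothing → 3.25% + 0% city = 3.25% → $2.87
Allergy tablets $15.94: over-the-counter medication → 7.75% + 1.75% city = 9.5% → $1.51
Dish soap $7.07: other taxable items → 8% + 0.5% city = 8.5% → $0.60
Hoodie $61.28: clothing → 3.25% + 0% city = 3.25% → $1.99
Pair of sandals $48.71: clothing → 3.25% + 0% city = 3.25% → $1.58
Sundress $47.14: clothing → 3.25% + 0% city = 3.25% → $1.53
Total tax = $8.35 + $1.31 + $5.07 + $1.30 + $0.70 + $2.87 + $1.51 + $0.60 + $1.99 + $1.58 + $1.53 = $26.81

$26.81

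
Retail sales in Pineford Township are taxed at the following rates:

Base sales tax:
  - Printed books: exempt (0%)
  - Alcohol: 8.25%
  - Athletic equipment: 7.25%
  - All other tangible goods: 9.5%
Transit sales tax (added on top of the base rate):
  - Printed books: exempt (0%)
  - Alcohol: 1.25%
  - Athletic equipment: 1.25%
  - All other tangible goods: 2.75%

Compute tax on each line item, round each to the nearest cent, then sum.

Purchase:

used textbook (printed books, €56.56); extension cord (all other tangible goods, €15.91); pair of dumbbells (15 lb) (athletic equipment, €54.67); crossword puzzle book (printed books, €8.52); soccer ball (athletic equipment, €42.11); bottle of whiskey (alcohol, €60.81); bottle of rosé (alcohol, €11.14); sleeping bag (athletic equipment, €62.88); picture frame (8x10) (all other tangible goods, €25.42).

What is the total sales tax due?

Used textbook €56.56: printed books → 0% + 0% transit = 0% → €0.00
Extension cord €15.91: all other tangible goods → 9.5% + 2.75% transit = 12.25% → €1.95
Pair of dumbbells (15 lb) €54.67: athletic equipment → 7.25% + 1.25% transit = 8.5% → €4.65
Crossword puzzle book €8.52: printed books → 0% + 0% transit = 0% → €0.00
Soccer ball €42.11: athletic equipment → 7.25% + 1.25% transit = 8.5% → €3.58
Bottle of whiskey €60.81: alcohol → 8.25% + 1.25% transit = 9.5% → €5.78
Bottle of rosé €11.14: alcohol → 8.25% + 1.25% transit = 9.5% → €1.06
Sleeping bag €62.88: athletic equipment → 7.25% + 1.25% transit = 8.5% → €5.34
Picture frame (8x10) €25.42: all other tangible goods → 9.5% + 2.75% transit = 12.25% → €3.11
Total tax = €1.95 + €4.65 + €3.58 + €5.78 + €1.06 + €5.34 + €3.11 = €25.47

€25.47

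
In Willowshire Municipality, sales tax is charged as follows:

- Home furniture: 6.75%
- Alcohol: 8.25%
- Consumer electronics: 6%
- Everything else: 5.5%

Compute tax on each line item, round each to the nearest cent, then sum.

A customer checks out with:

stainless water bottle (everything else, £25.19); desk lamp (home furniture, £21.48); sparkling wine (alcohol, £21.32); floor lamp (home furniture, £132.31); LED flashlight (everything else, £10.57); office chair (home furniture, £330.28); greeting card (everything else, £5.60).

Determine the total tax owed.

£36.71

Stainless water bottle £25.19: everything else → 5.5% → £1.39
Desk lamp £21.48: home furniture → 6.75% → £1.45
Sparkling wine £21.32: alcohol → 8.25% → £1.76
Floor lamp £132.31: home furniture → 6.75% → £8.93
LED flashlight £10.57: everything else → 5.5% → £0.58
Office chair £330.28: home furniture → 6.75% → £22.29
Greeting card £5.60: everything else → 5.5% → £0.31
Total tax = £1.39 + £1.45 + £1.76 + £8.93 + £0.58 + £22.29 + £0.31 = £36.71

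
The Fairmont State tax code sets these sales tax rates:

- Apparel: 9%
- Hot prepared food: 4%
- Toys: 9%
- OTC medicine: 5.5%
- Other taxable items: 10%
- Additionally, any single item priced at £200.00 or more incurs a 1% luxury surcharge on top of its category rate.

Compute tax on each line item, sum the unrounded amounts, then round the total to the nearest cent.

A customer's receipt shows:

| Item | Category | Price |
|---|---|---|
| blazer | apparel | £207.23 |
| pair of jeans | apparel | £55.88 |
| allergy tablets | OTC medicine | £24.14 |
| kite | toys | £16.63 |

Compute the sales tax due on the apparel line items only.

Blazer £207.23: apparel → 9% + 1% surcharge = 10% → £20.723
Pair of jeans £55.88: apparel → 9% → £5.0292
Tax on apparel: unrounded sum = £25.7522 → £25.75

£25.75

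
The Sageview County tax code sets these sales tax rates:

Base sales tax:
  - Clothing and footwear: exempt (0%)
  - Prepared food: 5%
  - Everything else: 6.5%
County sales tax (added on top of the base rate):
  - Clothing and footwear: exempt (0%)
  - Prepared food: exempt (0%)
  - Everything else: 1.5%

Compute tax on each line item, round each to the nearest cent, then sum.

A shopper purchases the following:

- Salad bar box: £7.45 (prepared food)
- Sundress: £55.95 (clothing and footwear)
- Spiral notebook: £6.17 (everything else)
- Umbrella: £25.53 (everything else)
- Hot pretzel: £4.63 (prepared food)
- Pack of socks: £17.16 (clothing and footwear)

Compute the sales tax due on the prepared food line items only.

Salad bar box £7.45: prepared food → 5% + 0% county = 5% → £0.37
Hot pretzel £4.63: prepared food → 5% + 0% county = 5% → £0.23
Tax on prepared food = £0.37 + £0.23 = £0.60

£0.60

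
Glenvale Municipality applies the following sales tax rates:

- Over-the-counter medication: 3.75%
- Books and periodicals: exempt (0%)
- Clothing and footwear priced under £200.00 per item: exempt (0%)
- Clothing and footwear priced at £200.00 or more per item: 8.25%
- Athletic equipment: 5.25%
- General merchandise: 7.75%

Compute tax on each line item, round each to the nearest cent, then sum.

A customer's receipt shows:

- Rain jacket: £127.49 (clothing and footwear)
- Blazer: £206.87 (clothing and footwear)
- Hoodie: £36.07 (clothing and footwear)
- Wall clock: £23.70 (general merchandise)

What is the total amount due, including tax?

£413.04

Rain jacket £127.49: clothing and footwear, under £200.00 → 0% → £0.00
Blazer £206.87: clothing and footwear, £200.00 or more → 8.25% → £17.07
Hoodie £36.07: clothing and footwear, under £200.00 → 0% → £0.00
Wall clock £23.70: general merchandise → 7.75% → £1.84
Subtotal = £394.13; tax = £18.91; total due = £413.04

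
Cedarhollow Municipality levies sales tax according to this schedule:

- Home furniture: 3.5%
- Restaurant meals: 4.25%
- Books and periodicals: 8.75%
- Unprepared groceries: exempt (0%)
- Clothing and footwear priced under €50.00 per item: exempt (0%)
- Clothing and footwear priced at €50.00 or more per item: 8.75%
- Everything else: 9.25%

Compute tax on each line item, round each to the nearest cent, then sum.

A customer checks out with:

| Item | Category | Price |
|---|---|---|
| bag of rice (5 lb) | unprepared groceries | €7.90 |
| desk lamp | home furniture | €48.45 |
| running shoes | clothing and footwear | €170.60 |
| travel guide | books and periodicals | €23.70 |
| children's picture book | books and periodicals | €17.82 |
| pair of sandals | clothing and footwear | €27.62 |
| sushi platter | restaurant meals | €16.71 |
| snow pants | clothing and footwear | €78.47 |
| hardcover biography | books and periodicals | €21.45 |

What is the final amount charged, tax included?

Bag of rice (5 lb) €7.90: unprepared groceries → 0% → €0.00
Desk lamp €48.45: home furniture → 3.5% → €1.70
Running shoes €170.60: clothing and footwear, €50.00 or more → 8.75% → €14.93
Travel guide €23.70: books and periodicals → 8.75% → €2.07
Children's picture book €17.82: books and periodicals → 8.75% → €1.56
Pair of sandals €27.62: clothing and footwear, under €50.00 → 0% → €0.00
Sushi platter €16.71: restaurant meals → 4.25% → €0.71
Snow pants €78.47: clothing and footwear, €50.00 or more → 8.75% → €6.87
Hardcover biography €21.45: books and periodicals → 8.75% → €1.88
Subtotal = €412.72; tax = €29.72; total due = €442.44

€442.44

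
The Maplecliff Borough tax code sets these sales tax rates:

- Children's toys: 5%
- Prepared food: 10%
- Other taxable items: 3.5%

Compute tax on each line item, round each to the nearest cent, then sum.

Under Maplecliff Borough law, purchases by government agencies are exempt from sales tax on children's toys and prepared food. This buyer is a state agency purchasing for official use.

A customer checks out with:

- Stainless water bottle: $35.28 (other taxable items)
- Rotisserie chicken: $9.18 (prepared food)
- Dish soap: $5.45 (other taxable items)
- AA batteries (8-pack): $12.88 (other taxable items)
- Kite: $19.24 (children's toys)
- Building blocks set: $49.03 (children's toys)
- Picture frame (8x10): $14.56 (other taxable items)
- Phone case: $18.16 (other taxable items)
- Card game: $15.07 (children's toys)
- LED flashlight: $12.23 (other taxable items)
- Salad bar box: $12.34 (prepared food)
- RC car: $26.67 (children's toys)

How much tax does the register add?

Stainless water bottle $35.28: other taxable items → 3.5% → $1.23
Rotisserie chicken $9.18: prepared food, buyer-exempt → 0% → $0.00
Dish soap $5.45: other taxable items → 3.5% → $0.19
AA batteries (8-pack) $12.88: other taxable items → 3.5% → $0.45
Kite $19.24: children's toys, buyer-exempt → 0% → $0.00
Building blocks set $49.03: children's toys, buyer-exempt → 0% → $0.00
Picture frame (8x10) $14.56: other taxable items → 3.5% → $0.51
Phone case $18.16: other taxable items → 3.5% → $0.64
Card game $15.07: children's toys, buyer-exempt → 0% → $0.00
LED flashlight $12.23: other taxable items → 3.5% → $0.43
Salad bar box $12.34: prepared food, buyer-exempt → 0% → $0.00
RC car $26.67: children's toys, buyer-exempt → 0% → $0.00
Total tax = $1.23 + $0.19 + $0.45 + $0.51 + $0.64 + $0.43 = $3.45

$3.45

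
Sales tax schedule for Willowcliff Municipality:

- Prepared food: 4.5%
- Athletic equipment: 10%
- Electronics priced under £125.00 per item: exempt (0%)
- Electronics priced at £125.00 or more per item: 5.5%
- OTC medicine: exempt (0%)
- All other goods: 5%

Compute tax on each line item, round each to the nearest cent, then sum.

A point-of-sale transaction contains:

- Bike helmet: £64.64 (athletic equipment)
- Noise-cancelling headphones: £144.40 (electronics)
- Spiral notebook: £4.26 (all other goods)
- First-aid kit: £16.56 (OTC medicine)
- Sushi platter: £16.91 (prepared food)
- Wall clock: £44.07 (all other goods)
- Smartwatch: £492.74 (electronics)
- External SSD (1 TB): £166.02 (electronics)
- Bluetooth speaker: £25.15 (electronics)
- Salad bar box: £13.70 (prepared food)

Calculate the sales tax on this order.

Bike helmet £64.64: athletic equipment → 10% → £6.46
Noise-cancelling headphones £144.40: electronics, £125.00 or more → 5.5% → £7.94
Spiral notebook £4.26: all other goods → 5% → £0.21
First-aid kit £16.56: OTC medicine → 0% → £0.00
Sushi platter £16.91: prepared food → 4.5% → £0.76
Wall clock £44.07: all other goods → 5% → £2.20
Smartwatch £492.74: electronics, £125.00 or more → 5.5% → £27.10
External SSD (1 TB) £166.02: electronics, £125.00 or more → 5.5% → £9.13
Bluetooth speaker £25.15: electronics, under £125.00 → 0% → £0.00
Salad bar box £13.70: prepared food → 4.5% → £0.62
Total tax = £6.46 + £7.94 + £0.21 + £0.76 + £2.20 + £27.10 + £9.13 + £0.62 = £54.42

£54.42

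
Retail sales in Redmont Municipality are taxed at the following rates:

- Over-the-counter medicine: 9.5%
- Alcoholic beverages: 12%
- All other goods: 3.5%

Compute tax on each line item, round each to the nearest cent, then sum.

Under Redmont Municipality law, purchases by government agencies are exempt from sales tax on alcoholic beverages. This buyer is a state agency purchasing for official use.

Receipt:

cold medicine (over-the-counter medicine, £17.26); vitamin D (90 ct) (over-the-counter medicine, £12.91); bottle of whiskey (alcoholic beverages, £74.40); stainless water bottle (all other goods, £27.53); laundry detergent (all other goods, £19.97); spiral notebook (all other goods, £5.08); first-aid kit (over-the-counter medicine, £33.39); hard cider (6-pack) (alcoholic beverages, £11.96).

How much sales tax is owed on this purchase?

£7.88

Cold medicine £17.26: over-the-counter medicine → 9.5% → £1.64
Vitamin D (90 ct) £12.91: over-the-counter medicine → 9.5% → £1.23
Bottle of whiskey £74.40: alcoholic beverages, buyer-exempt → 0% → £0.00
Stainless water bottle £27.53: all other goods → 3.5% → £0.96
Laundry detergent £19.97: all other goods → 3.5% → £0.70
Spiral notebook £5.08: all other goods → 3.5% → £0.18
First-aid kit £33.39: over-the-counter medicine → 9.5% → £3.17
Hard cider (6-pack) £11.96: alcoholic beverages, buyer-exempt → 0% → £0.00
Total tax = £1.64 + £1.23 + £0.96 + £0.70 + £0.18 + £3.17 = £7.88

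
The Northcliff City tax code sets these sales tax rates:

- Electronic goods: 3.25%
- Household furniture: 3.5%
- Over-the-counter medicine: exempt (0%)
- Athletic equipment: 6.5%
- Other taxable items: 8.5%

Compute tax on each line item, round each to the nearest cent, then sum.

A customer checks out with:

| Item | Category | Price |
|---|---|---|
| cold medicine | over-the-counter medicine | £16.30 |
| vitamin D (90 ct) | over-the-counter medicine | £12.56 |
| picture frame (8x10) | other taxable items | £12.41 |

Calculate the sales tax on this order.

£1.05

Cold medicine £16.30: over-the-counter medicine → 0% → £0.00
Vitamin D (90 ct) £12.56: over-the-counter medicine → 0% → £0.00
Picture frame (8x10) £12.41: other taxable items → 8.5% → £1.05
Total tax = £1.05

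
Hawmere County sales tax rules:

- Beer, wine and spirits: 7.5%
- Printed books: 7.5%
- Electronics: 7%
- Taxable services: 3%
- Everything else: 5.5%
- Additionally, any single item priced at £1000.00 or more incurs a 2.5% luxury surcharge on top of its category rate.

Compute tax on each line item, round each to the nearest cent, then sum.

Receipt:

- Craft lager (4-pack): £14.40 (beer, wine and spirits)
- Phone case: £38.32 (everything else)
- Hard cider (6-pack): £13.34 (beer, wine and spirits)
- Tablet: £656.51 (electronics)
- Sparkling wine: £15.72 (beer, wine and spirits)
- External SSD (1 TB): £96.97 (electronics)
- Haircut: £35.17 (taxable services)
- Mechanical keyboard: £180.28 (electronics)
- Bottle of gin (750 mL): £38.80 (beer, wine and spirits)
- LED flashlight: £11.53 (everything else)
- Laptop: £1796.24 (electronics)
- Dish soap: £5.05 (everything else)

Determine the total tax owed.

£246.26

Craft lager (4-pack) £14.40: beer, wine and spirits → 7.5% → £1.08
Phone case £38.32: everything else → 5.5% → £2.11
Hard cider (6-pack) £13.34: beer, wine and spirits → 7.5% → £1.00
Tablet £656.51: electronics → 7% → £45.96
Sparkling wine £15.72: beer, wine and spirits → 7.5% → £1.18
External SSD (1 TB) £96.97: electronics → 7% → £6.79
Haircut £35.17: taxable services → 3% → £1.06
Mechanical keyboard £180.28: electronics → 7% → £12.62
Bottle of gin (750 mL) £38.80: beer, wine and spirits → 7.5% → £2.91
LED flashlight £11.53: everything else → 5.5% → £0.63
Laptop £1796.24: electronics → 7% + 2.5% surcharge = 9.5% → £170.64
Dish soap £5.05: everything else → 5.5% → £0.28
Total tax = £1.08 + £2.11 + £1.00 + £45.96 + £1.18 + £6.79 + £1.06 + £12.62 + £2.91 + £0.63 + £170.64 + £0.28 = £246.26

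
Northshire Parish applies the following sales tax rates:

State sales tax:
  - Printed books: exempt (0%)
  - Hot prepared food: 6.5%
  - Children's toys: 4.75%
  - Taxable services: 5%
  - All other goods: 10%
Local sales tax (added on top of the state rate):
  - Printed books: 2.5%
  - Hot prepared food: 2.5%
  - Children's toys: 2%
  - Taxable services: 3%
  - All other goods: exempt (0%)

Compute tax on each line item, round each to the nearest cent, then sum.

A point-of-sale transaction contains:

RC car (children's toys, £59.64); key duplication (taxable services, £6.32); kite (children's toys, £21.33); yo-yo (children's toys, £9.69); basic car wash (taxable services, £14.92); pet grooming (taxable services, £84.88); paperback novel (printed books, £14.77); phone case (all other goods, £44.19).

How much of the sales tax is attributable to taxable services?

Key duplication £6.32: taxable services → 5% + 3% local = 8% → £0.51
Basic car wash £14.92: taxable services → 5% + 3% local = 8% → £1.19
Pet grooming £84.88: taxable services → 5% + 3% local = 8% → £6.79
Tax on taxable services = £0.51 + £1.19 + £6.79 = £8.49

£8.49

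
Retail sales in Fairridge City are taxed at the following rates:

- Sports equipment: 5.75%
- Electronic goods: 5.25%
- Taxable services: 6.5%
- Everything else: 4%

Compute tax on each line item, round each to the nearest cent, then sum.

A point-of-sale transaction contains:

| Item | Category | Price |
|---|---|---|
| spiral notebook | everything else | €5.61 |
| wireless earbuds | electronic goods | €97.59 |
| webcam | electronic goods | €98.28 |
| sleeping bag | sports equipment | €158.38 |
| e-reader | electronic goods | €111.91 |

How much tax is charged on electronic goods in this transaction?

€16.16

Wireless earbuds €97.59: electronic goods → 5.25% → €5.12
Webcam €98.28: electronic goods → 5.25% → €5.16
E-reader €111.91: electronic goods → 5.25% → €5.88
Tax on electronic goods = €5.12 + €5.16 + €5.88 = €16.16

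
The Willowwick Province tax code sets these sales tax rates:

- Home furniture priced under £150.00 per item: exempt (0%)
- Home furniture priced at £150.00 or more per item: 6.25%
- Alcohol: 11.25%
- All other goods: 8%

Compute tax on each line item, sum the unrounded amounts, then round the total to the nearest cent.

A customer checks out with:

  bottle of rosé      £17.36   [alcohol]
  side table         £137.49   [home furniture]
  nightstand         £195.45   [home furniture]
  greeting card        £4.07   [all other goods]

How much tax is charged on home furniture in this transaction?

Side table £137.49: home furniture, under £150.00 → 0% → £0.00
Nightstand £195.45: home furniture, £150.00 or more → 6.25% → £12.215625
Tax on home furniture: unrounded sum = £12.215625 → £12.22

£12.22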